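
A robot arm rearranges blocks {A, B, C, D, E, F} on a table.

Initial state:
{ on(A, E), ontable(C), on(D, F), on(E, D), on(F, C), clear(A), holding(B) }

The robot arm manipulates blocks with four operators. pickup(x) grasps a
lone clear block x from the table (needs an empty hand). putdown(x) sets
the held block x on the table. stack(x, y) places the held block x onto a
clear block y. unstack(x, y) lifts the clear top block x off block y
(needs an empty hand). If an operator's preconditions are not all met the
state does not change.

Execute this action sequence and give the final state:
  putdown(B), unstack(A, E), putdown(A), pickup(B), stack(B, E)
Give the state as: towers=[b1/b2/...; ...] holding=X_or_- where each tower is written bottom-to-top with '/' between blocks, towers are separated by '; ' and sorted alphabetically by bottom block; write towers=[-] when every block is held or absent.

towers=[A; C/F/D/E/B] holding=-

step 1 (putdown(B)): towers=[B; C/F/D/E/A] holding=-
step 2 (unstack(A, E)): towers=[B; C/F/D/E] holding=A
step 3 (putdown(A)): towers=[A; B; C/F/D/E] holding=-
step 4 (pickup(B)): towers=[A; C/F/D/E] holding=B
step 5 (stack(B, E)): towers=[A; C/F/D/E/B] holding=-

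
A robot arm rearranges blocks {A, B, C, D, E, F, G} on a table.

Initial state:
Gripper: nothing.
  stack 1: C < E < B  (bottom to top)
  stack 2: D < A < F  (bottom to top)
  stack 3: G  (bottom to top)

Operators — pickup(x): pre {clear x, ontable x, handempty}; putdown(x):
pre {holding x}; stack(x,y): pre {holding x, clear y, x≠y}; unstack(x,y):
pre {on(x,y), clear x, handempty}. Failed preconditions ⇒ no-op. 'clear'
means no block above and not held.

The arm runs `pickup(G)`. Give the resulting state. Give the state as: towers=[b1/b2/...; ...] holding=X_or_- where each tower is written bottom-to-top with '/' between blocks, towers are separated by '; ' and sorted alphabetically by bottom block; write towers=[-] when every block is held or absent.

towers=[C/E/B; D/A/F] holding=G

before: towers=[C/E/B; D/A/F; G] holding=-
pre[pickup(G)]: clear(G) ok, ontable(G) ok, handempty ok
all met → apply pickup(G)
after:  towers=[C/E/B; D/A/F] holding=G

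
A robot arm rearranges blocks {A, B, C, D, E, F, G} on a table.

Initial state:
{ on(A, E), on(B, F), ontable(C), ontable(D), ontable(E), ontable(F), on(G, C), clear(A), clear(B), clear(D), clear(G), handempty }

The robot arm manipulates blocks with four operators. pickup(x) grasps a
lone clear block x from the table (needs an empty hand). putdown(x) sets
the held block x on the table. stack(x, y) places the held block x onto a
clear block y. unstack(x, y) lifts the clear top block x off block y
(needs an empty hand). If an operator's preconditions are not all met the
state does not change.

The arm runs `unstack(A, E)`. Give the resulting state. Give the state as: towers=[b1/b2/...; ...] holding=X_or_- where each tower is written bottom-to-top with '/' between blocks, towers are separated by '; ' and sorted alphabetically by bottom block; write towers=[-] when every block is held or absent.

towers=[C/G; D; E; F/B] holding=A

before: towers=[C/G; D; E/A; F/B] holding=-
pre[unstack(A, E)]: on(A,E) ok, clear(A) ok, handempty ok
all met → apply unstack(A, E)
after:  towers=[C/G; D; E; F/B] holding=A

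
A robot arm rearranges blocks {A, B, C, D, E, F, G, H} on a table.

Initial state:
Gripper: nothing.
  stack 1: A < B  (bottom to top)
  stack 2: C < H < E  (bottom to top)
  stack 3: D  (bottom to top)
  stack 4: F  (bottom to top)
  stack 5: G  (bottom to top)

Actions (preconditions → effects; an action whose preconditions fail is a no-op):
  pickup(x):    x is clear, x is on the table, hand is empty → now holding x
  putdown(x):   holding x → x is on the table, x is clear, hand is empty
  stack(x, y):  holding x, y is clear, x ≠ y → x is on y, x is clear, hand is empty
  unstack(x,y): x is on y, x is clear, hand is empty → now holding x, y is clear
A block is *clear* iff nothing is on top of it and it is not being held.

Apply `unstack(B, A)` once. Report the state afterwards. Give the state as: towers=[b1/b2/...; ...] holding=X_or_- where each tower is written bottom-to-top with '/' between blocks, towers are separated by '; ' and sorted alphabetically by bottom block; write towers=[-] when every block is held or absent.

towers=[A; C/H/E; D; F; G] holding=B

before: towers=[A/B; C/H/E; D; F; G] holding=-
pre[unstack(B, A)]: on(B,A) ✓, clear(B) ✓, handempty ✓
all met → apply unstack(B, A)
after:  towers=[A; C/H/E; D; F; G] holding=B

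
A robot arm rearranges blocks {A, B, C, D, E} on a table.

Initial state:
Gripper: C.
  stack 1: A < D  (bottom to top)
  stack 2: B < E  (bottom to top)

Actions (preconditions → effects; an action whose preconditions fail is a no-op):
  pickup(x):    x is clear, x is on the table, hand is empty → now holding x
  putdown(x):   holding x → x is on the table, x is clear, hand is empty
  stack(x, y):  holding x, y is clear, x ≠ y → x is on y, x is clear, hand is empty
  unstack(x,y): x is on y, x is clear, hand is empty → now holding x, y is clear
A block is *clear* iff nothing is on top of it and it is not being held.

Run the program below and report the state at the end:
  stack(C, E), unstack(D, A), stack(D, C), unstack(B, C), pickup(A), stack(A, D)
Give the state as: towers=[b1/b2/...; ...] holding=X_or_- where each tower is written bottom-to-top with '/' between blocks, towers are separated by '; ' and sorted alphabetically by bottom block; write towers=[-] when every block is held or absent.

step 1 (stack(C, E)): towers=[A/D; B/E/C] holding=-
step 2 (unstack(D, A)): towers=[A; B/E/C] holding=D
step 3 (stack(D, C)): towers=[A; B/E/C/D] holding=-
step 4 (unstack(B, C)) [no-op]: towers=[A; B/E/C/D] holding=-
step 5 (pickup(A)): towers=[B/E/C/D] holding=A
step 6 (stack(A, D)): towers=[B/E/C/D/A] holding=-

towers=[B/E/C/D/A] holding=-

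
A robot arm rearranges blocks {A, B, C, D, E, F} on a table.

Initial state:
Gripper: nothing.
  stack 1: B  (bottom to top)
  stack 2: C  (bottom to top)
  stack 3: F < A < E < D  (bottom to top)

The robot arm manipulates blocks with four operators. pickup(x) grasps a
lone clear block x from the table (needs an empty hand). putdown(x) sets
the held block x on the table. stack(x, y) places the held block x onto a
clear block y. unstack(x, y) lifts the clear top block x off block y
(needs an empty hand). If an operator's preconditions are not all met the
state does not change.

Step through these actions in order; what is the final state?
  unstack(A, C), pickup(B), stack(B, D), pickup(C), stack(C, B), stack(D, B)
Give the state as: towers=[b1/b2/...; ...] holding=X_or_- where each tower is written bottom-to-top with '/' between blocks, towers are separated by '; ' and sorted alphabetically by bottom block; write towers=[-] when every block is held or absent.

towers=[F/A/E/D/B/C] holding=-

step 1 (unstack(A, C)) [no-op]: towers=[B; C; F/A/E/D] holding=-
step 2 (pickup(B)): towers=[C; F/A/E/D] holding=B
step 3 (stack(B, D)): towers=[C; F/A/E/D/B] holding=-
step 4 (pickup(C)): towers=[F/A/E/D/B] holding=C
step 5 (stack(C, B)): towers=[F/A/E/D/B/C] holding=-
step 6 (stack(D, B)) [no-op]: towers=[F/A/E/D/B/C] holding=-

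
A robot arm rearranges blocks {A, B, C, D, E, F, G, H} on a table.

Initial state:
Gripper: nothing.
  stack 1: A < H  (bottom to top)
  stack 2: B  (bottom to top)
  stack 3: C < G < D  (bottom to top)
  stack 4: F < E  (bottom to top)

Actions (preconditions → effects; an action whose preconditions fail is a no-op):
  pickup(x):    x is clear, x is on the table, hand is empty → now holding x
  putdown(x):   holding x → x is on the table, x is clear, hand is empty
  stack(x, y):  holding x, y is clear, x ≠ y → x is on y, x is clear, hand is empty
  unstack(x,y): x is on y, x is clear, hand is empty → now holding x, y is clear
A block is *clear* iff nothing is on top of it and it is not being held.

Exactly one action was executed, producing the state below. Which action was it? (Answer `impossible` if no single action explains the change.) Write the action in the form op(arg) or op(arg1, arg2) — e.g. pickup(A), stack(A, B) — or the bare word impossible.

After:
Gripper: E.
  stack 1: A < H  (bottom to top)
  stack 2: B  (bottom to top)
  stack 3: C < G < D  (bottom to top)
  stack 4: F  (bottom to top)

target: towers=[A/H; B; C/G/D; F] holding=E
     unstack(E, F) → towers=[A/H; B; C/G/D; F] holding=E  ← match
     unstack(H, A) → towers=[A; B; C/G/D; F/E] holding=H
         pickup(B) → towers=[A/H; C/G/D; F/E] holding=B
     unstack(D, G) → towers=[A/H; B; C/G; F/E] holding=D

unstack(E, F)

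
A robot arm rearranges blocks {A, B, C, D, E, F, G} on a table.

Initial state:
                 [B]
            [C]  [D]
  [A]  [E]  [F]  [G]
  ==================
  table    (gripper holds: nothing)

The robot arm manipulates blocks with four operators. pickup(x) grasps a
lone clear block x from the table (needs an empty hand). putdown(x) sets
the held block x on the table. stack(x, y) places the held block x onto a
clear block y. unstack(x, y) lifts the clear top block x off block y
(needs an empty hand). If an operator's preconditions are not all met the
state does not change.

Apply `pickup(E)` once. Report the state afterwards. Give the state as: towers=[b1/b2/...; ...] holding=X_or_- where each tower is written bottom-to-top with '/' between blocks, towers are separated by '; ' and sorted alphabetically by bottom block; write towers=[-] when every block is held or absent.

before: towers=[A; E; F/C; G/D/B] holding=-
pre[pickup(E)]: clear(E) ok, ontable(E) ok, handempty ok
all met → apply pickup(E)
after:  towers=[A; F/C; G/D/B] holding=E

towers=[A; F/C; G/D/B] holding=E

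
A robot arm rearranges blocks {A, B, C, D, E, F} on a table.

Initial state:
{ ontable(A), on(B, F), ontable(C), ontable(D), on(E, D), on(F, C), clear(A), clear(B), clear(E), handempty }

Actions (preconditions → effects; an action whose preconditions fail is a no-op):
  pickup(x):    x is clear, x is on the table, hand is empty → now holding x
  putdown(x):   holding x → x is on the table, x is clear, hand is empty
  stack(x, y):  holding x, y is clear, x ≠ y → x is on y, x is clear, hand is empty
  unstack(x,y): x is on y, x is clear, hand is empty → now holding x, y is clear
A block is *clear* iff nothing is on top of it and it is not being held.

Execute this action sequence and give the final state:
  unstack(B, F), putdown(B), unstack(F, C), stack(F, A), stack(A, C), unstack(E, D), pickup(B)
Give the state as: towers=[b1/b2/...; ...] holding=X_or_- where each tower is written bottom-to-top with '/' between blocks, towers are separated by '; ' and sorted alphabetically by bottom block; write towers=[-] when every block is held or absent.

step 1 (unstack(B, F)): towers=[A; C/F; D/E] holding=B
step 2 (putdown(B)): towers=[A; B; C/F; D/E] holding=-
step 3 (unstack(F, C)): towers=[A; B; C; D/E] holding=F
step 4 (stack(F, A)): towers=[A/F; B; C; D/E] holding=-
step 5 (stack(A, C)) [no-op]: towers=[A/F; B; C; D/E] holding=-
step 6 (unstack(E, D)): towers=[A/F; B; C; D] holding=E
step 7 (pickup(B)) [no-op]: towers=[A/F; B; C; D] holding=E

towers=[A/F; B; C; D] holding=E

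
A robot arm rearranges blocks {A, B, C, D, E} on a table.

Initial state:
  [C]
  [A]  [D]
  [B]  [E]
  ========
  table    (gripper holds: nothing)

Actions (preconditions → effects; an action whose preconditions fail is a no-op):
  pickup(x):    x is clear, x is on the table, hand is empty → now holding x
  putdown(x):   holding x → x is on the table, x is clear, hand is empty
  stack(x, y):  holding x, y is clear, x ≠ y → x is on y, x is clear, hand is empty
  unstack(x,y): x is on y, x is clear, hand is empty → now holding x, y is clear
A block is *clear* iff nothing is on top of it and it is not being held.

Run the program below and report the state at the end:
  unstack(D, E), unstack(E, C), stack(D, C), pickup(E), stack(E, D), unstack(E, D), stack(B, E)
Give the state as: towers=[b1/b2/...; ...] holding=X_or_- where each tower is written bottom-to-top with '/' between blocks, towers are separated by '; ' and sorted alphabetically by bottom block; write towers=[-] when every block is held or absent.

towers=[B/A/C/D] holding=E

step 1 (unstack(D, E)): towers=[B/A/C; E] holding=D
step 2 (unstack(E, C)) [no-op]: towers=[B/A/C; E] holding=D
step 3 (stack(D, C)): towers=[B/A/C/D; E] holding=-
step 4 (pickup(E)): towers=[B/A/C/D] holding=E
step 5 (stack(E, D)): towers=[B/A/C/D/E] holding=-
step 6 (unstack(E, D)): towers=[B/A/C/D] holding=E
step 7 (stack(B, E)) [no-op]: towers=[B/A/C/D] holding=E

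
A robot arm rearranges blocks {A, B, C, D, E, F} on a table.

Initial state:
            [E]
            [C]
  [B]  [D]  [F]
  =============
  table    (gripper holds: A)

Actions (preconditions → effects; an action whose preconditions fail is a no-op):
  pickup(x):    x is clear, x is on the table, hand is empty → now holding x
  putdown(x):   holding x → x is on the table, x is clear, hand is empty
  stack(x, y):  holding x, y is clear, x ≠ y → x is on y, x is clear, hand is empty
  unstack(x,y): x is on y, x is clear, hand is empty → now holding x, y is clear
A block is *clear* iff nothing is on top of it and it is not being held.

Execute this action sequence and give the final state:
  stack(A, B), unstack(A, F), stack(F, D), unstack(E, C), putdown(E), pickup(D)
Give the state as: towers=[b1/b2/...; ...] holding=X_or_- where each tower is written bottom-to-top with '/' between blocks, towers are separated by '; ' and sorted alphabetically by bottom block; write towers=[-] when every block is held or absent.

towers=[B/A; E; F/C] holding=D

step 1 (stack(A, B)): towers=[B/A; D; F/C/E] holding=-
step 2 (unstack(A, F)) [no-op]: towers=[B/A; D; F/C/E] holding=-
step 3 (stack(F, D)) [no-op]: towers=[B/A; D; F/C/E] holding=-
step 4 (unstack(E, C)): towers=[B/A; D; F/C] holding=E
step 5 (putdown(E)): towers=[B/A; D; E; F/C] holding=-
step 6 (pickup(D)): towers=[B/A; E; F/C] holding=D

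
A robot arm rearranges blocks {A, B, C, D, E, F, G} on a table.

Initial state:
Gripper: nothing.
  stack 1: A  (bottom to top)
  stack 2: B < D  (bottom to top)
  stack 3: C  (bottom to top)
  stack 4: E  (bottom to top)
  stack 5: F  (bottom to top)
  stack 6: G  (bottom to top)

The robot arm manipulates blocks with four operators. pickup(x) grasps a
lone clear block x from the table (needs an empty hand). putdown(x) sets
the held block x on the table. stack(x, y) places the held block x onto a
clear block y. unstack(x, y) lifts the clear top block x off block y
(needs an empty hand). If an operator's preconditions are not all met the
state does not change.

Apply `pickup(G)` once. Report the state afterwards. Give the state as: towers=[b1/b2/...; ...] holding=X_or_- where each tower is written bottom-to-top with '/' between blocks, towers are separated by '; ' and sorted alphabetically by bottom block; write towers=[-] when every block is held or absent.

before: towers=[A; B/D; C; E; F; G] holding=-
pre[pickup(G)]: clear(G) ok, ontable(G) ok, handempty ok
all met → apply pickup(G)
after:  towers=[A; B/D; C; E; F] holding=G

towers=[A; B/D; C; E; F] holding=G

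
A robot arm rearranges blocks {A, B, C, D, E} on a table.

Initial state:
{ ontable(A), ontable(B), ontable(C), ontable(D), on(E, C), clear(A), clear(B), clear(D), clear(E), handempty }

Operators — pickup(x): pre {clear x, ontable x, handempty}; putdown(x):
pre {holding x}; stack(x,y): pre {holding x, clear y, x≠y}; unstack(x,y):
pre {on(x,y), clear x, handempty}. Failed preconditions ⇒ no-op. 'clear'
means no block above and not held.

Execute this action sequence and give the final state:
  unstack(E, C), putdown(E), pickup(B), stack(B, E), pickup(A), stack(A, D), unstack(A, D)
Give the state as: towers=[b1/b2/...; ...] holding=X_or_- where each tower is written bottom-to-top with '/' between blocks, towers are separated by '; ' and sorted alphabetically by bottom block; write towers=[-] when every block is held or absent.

towers=[C; D; E/B] holding=A

step 1 (unstack(E, C)): towers=[A; B; C; D] holding=E
step 2 (putdown(E)): towers=[A; B; C; D; E] holding=-
step 3 (pickup(B)): towers=[A; C; D; E] holding=B
step 4 (stack(B, E)): towers=[A; C; D; E/B] holding=-
step 5 (pickup(A)): towers=[C; D; E/B] holding=A
step 6 (stack(A, D)): towers=[C; D/A; E/B] holding=-
step 7 (unstack(A, D)): towers=[C; D; E/B] holding=A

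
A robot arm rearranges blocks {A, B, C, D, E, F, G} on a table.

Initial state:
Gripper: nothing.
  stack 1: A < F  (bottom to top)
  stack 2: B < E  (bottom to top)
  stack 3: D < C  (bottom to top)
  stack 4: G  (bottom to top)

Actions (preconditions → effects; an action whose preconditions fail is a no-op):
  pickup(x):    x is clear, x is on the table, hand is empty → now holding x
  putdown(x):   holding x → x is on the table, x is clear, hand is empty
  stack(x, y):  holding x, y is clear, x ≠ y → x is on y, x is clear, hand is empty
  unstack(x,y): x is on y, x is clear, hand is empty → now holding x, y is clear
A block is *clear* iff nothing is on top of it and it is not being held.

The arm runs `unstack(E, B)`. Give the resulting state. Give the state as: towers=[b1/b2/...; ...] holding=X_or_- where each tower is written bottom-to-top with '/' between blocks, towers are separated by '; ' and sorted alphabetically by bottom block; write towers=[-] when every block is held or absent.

before: towers=[A/F; B/E; D/C; G] holding=-
pre[unstack(E, B)]: on(E,B) ok, clear(E) ok, handempty ok
all met → apply unstack(E, B)
after:  towers=[A/F; B; D/C; G] holding=E

towers=[A/F; B; D/C; G] holding=E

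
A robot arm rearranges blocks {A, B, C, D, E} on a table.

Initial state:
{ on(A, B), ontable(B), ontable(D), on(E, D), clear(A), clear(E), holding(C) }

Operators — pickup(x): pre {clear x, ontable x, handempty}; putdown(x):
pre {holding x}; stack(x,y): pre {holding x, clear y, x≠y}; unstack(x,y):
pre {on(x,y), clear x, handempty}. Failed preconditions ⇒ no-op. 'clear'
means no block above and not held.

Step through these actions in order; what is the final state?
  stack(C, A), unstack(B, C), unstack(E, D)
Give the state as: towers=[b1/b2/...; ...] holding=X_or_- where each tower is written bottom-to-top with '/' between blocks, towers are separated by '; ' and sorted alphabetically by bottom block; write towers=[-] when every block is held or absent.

towers=[B/A/C; D] holding=E

step 1 (stack(C, A)): towers=[B/A/C; D/E] holding=-
step 2 (unstack(B, C)) [no-op]: towers=[B/A/C; D/E] holding=-
step 3 (unstack(E, D)): towers=[B/A/C; D] holding=E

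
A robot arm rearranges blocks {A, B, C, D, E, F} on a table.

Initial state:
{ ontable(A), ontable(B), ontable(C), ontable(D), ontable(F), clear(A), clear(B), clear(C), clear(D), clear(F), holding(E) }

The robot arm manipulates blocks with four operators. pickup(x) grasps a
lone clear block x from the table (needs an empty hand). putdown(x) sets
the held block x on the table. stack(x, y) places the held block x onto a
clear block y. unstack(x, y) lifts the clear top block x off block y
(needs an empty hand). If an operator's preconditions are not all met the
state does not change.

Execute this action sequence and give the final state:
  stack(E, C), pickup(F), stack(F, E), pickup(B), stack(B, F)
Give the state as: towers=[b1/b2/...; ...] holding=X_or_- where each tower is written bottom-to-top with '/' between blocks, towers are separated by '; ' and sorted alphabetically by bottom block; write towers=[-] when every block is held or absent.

towers=[A; C/E/F/B; D] holding=-

step 1 (stack(E, C)): towers=[A; B; C/E; D; F] holding=-
step 2 (pickup(F)): towers=[A; B; C/E; D] holding=F
step 3 (stack(F, E)): towers=[A; B; C/E/F; D] holding=-
step 4 (pickup(B)): towers=[A; C/E/F; D] holding=B
step 5 (stack(B, F)): towers=[A; C/E/F/B; D] holding=-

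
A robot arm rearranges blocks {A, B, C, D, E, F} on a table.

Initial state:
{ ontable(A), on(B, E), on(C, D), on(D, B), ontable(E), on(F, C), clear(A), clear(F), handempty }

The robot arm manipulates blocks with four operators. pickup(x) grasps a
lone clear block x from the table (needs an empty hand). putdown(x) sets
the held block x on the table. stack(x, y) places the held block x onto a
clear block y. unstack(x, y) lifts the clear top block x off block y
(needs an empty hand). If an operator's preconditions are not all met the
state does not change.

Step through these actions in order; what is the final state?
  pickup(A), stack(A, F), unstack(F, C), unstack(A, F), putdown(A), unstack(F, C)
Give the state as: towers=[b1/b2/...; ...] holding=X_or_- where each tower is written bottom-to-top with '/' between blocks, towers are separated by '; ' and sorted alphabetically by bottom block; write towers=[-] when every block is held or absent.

towers=[A; E/B/D/C] holding=F

step 1 (pickup(A)): towers=[E/B/D/C/F] holding=A
step 2 (stack(A, F)): towers=[E/B/D/C/F/A] holding=-
step 3 (unstack(F, C)) [no-op]: towers=[E/B/D/C/F/A] holding=-
step 4 (unstack(A, F)): towers=[E/B/D/C/F] holding=A
step 5 (putdown(A)): towers=[A; E/B/D/C/F] holding=-
step 6 (unstack(F, C)): towers=[A; E/B/D/C] holding=F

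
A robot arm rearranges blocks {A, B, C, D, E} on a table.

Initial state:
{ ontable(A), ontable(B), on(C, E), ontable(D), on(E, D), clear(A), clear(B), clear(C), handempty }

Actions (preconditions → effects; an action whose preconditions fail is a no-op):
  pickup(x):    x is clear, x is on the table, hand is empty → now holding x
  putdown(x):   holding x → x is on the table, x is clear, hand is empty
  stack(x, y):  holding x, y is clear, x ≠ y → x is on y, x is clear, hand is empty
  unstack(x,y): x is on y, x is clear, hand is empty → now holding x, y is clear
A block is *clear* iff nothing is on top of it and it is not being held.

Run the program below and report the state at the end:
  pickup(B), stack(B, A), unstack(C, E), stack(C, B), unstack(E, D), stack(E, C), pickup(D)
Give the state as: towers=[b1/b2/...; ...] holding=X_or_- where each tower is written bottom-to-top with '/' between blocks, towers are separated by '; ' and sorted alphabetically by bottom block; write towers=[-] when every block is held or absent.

towers=[A/B/C/E] holding=D

step 1 (pickup(B)): towers=[A; D/E/C] holding=B
step 2 (stack(B, A)): towers=[A/B; D/E/C] holding=-
step 3 (unstack(C, E)): towers=[A/B; D/E] holding=C
step 4 (stack(C, B)): towers=[A/B/C; D/E] holding=-
step 5 (unstack(E, D)): towers=[A/B/C; D] holding=E
step 6 (stack(E, C)): towers=[A/B/C/E; D] holding=-
step 7 (pickup(D)): towers=[A/B/C/E] holding=D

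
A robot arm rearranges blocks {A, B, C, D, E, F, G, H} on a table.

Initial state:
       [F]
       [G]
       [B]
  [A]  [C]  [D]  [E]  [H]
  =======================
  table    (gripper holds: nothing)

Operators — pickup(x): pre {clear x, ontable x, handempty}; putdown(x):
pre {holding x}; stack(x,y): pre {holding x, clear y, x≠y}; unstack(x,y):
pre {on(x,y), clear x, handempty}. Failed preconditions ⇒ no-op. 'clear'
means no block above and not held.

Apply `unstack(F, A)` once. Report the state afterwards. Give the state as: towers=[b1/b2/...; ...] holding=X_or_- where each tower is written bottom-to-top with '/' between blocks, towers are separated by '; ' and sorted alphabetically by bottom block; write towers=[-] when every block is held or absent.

before: towers=[A; C/B/G/F; D; E; H] holding=-
pre[unstack(F, A)]: on(F,A) no, clear(F) yes, handempty yes
on(F,A) unmet → unstack(F, A) is a no-op
after:  towers=[A; C/B/G/F; D; E; H] holding=-

towers=[A; C/B/G/F; D; E; H] holding=-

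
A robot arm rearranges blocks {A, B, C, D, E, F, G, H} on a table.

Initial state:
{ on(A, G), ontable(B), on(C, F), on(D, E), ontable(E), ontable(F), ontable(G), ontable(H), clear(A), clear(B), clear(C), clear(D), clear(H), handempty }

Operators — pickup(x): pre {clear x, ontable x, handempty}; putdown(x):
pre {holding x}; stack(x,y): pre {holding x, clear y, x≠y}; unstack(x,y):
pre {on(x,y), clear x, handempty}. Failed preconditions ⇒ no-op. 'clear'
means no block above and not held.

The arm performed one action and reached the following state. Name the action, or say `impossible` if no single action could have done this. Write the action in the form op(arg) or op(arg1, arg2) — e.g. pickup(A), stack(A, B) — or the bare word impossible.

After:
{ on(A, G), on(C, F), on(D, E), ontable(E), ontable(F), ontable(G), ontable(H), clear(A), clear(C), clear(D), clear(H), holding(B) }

target: towers=[E/D; F/C; G/A; H] holding=B
     unstack(A, G) → towers=[B; E/D; F/C; G; H] holding=A
         pickup(H) → towers=[B; E/D; F/C; G/A] holding=H
         pickup(B) → towers=[E/D; F/C; G/A; H] holding=B  ← match
     unstack(D, E) → towers=[B; E; F/C; G/A; H] holding=D
     unstack(C, F) → towers=[B; E/D; F; G/A; H] holding=C

pickup(B)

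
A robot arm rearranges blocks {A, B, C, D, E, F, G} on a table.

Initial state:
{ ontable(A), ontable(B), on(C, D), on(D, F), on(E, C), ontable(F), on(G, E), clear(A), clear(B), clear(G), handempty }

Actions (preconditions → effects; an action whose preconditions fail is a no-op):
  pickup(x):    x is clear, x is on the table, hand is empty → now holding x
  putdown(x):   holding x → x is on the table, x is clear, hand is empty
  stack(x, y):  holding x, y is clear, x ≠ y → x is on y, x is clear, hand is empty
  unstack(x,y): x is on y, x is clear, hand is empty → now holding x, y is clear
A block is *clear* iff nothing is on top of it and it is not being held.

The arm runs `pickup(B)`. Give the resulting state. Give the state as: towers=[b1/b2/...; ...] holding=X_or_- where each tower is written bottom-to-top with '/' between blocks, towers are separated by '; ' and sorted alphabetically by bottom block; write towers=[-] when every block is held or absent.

towers=[A; F/D/C/E/G] holding=B

before: towers=[A; B; F/D/C/E/G] holding=-
pre[pickup(B)]: clear(B) yes, ontable(B) yes, handempty yes
all met → apply pickup(B)
after:  towers=[A; F/D/C/E/G] holding=B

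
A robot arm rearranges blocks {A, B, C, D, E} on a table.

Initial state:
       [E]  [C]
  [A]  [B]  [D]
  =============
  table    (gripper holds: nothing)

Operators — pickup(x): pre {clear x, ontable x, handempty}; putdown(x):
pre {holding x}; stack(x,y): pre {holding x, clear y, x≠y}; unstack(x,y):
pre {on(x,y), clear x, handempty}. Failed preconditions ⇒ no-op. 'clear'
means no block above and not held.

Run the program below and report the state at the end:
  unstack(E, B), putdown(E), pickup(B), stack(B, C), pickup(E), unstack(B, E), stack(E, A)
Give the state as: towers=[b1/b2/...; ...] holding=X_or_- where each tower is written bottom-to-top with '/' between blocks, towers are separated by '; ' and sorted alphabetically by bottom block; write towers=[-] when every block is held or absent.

step 1 (unstack(E, B)): towers=[A; B; D/C] holding=E
step 2 (putdown(E)): towers=[A; B; D/C; E] holding=-
step 3 (pickup(B)): towers=[A; D/C; E] holding=B
step 4 (stack(B, C)): towers=[A; D/C/B; E] holding=-
step 5 (pickup(E)): towers=[A; D/C/B] holding=E
step 6 (unstack(B, E)) [no-op]: towers=[A; D/C/B] holding=E
step 7 (stack(E, A)): towers=[A/E; D/C/B] holding=-

towers=[A/E; D/C/B] holding=-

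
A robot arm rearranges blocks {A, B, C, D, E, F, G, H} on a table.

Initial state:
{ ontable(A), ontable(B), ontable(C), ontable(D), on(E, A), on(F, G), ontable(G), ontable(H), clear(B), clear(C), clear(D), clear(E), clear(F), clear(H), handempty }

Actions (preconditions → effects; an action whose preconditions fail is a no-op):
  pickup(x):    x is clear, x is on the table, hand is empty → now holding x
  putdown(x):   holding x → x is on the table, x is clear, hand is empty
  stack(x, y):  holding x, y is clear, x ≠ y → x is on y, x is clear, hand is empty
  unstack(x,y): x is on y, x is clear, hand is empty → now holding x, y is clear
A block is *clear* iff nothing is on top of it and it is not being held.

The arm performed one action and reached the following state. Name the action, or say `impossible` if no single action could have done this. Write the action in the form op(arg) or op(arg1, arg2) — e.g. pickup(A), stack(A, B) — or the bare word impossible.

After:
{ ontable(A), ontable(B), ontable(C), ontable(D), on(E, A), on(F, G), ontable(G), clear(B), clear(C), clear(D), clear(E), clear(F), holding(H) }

pickup(H)

target: towers=[A/E; B; C; D; G/F] holding=H
     unstack(E, A) → towers=[A; B; C; D; G/F; H] holding=E
         pickup(H) → towers=[A/E; B; C; D; G/F] holding=H  ← match
         pickup(B) → towers=[A/E; C; D; G/F; H] holding=B
     unstack(F, G) → towers=[A/E; B; C; D; G; H] holding=F
         pickup(D) → towers=[A/E; B; C; G/F; H] holding=D
         pickup(C) → towers=[A/E; B; D; G/F; H] holding=C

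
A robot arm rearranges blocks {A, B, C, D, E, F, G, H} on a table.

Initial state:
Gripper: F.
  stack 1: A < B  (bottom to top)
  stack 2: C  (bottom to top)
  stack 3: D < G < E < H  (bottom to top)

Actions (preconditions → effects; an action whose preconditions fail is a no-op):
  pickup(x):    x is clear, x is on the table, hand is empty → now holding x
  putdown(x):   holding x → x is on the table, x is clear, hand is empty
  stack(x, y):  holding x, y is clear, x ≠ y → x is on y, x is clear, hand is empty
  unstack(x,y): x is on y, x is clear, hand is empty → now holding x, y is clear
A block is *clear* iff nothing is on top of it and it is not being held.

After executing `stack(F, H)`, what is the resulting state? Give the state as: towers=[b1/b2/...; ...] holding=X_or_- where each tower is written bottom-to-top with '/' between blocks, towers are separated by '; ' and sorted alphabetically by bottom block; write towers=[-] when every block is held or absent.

before: towers=[A/B; C; D/G/E/H] holding=F
pre[stack(F, H)]: holding(F) ok, clear(H) ok, F≠H ok
all met → apply stack(F, H)
after:  towers=[A/B; C; D/G/E/H/F] holding=-

towers=[A/B; C; D/G/E/H/F] holding=-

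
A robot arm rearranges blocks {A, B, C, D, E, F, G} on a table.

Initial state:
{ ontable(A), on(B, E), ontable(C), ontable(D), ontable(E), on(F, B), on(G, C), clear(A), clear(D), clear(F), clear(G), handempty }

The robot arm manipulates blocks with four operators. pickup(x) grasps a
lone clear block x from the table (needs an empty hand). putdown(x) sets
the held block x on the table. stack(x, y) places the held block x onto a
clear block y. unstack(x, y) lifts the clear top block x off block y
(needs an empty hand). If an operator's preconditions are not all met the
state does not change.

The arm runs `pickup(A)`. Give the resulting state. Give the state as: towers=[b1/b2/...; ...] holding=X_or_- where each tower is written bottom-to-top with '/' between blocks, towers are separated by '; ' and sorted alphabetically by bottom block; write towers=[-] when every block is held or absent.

towers=[C/G; D; E/B/F] holding=A

before: towers=[A; C/G; D; E/B/F] holding=-
pre[pickup(A)]: clear(A) yes, ontable(A) yes, handempty yes
all met → apply pickup(A)
after:  towers=[C/G; D; E/B/F] holding=A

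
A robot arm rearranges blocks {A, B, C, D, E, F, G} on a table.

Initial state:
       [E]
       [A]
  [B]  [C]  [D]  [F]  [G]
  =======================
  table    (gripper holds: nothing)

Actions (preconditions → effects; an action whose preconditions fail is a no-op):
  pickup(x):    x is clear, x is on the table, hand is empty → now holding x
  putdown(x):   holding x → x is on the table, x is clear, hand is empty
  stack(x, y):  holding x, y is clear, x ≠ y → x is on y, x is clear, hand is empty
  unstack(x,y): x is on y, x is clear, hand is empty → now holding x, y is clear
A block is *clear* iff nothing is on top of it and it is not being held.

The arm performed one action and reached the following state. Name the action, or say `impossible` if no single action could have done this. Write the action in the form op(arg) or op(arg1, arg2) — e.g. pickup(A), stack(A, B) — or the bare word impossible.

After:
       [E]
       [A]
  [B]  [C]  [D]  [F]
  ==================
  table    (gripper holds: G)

pickup(G)

target: towers=[B; C/A/E; D; F] holding=G
         pickup(B) → towers=[C/A/E; D; F; G] holding=B
         pickup(F) → towers=[B; C/A/E; D; G] holding=F
         pickup(G) → towers=[B; C/A/E; D; F] holding=G  ← match
         pickup(D) → towers=[B; C/A/E; F; G] holding=D
     unstack(E, A) → towers=[B; C/A; D; F; G] holding=E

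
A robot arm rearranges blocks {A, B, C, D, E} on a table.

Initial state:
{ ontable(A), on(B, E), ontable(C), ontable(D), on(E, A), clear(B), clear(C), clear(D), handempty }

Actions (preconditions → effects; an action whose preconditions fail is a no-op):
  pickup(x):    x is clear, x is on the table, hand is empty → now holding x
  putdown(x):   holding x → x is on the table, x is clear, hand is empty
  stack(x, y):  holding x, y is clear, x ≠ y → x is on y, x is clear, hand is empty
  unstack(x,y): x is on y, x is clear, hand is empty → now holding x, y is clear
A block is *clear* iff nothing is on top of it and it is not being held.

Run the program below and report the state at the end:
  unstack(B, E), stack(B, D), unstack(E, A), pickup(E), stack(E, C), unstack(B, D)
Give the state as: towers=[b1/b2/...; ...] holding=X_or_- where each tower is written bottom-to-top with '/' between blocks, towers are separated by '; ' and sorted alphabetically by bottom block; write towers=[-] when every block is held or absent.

step 1 (unstack(B, E)): towers=[A/E; C; D] holding=B
step 2 (stack(B, D)): towers=[A/E; C; D/B] holding=-
step 3 (unstack(E, A)): towers=[A; C; D/B] holding=E
step 4 (pickup(E)) [no-op]: towers=[A; C; D/B] holding=E
step 5 (stack(E, C)): towers=[A; C/E; D/B] holding=-
step 6 (unstack(B, D)): towers=[A; C/E; D] holding=B

towers=[A; C/E; D] holding=B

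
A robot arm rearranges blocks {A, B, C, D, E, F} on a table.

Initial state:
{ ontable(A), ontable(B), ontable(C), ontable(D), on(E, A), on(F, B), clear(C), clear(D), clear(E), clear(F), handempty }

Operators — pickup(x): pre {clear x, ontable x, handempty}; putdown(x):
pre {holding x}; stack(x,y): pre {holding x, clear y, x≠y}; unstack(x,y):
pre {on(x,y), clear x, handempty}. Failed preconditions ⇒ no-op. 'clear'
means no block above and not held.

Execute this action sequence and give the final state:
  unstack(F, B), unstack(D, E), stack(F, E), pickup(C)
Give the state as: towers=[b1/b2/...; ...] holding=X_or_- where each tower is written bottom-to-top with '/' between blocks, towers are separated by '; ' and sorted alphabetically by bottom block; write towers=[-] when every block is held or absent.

towers=[A/E/F; B; D] holding=C

step 1 (unstack(F, B)): towers=[A/E; B; C; D] holding=F
step 2 (unstack(D, E)) [no-op]: towers=[A/E; B; C; D] holding=F
step 3 (stack(F, E)): towers=[A/E/F; B; C; D] holding=-
step 4 (pickup(C)): towers=[A/E/F; B; D] holding=C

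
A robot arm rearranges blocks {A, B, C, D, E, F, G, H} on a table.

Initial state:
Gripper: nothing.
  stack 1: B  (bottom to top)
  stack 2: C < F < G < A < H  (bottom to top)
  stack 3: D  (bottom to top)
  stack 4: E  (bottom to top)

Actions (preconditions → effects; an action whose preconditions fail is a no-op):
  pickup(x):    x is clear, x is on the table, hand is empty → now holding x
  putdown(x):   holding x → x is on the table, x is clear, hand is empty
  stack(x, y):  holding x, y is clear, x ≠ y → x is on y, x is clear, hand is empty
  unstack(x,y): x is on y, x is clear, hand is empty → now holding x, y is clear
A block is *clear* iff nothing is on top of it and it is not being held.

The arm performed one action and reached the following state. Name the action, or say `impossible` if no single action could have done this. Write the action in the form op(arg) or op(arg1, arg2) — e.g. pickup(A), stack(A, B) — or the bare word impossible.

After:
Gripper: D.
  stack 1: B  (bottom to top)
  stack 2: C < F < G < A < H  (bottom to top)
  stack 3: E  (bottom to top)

pickup(D)

target: towers=[B; C/F/G/A/H; E] holding=D
         pickup(E) → towers=[B; C/F/G/A/H; D] holding=E
     unstack(H, A) → towers=[B; C/F/G/A; D; E] holding=H
         pickup(B) → towers=[C/F/G/A/H; D; E] holding=B
         pickup(D) → towers=[B; C/F/G/A/H; E] holding=D  ← match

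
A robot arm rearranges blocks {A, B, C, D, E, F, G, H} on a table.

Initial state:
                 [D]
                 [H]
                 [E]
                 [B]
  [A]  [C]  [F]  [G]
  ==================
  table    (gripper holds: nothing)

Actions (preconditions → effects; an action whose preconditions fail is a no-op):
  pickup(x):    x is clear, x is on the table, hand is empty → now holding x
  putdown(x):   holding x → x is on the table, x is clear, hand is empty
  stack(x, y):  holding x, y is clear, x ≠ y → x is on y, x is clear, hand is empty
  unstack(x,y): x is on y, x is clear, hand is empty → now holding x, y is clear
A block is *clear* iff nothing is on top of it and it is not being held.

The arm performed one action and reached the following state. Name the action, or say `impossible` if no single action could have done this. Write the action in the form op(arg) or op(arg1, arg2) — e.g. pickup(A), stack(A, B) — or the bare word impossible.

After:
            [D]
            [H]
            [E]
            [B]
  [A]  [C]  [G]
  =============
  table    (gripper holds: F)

target: towers=[A; C; G/B/E/H/D] holding=F
         pickup(A) → towers=[C; F; G/B/E/H/D] holding=A
         pickup(F) → towers=[A; C; G/B/E/H/D] holding=F  ← match
     unstack(D, H) → towers=[A; C; F; G/B/E/H] holding=D
         pickup(C) → towers=[A; F; G/B/E/H/D] holding=C

pickup(F)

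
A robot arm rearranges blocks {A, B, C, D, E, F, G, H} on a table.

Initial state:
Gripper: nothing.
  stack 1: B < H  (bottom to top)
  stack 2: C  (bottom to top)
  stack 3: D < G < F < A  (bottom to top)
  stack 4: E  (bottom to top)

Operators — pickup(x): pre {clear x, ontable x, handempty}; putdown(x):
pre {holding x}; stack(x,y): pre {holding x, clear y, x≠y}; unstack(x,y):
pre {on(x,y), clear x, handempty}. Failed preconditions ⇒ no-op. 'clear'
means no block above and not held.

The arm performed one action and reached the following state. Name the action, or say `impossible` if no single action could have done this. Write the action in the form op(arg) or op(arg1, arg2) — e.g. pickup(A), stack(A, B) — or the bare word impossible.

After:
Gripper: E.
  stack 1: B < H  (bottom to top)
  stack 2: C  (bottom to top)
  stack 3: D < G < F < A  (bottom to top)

pickup(E)

target: towers=[B/H; C; D/G/F/A] holding=E
     unstack(A, F) → towers=[B/H; C; D/G/F; E] holding=A
         pickup(E) → towers=[B/H; C; D/G/F/A] holding=E  ← match
     unstack(H, B) → towers=[B; C; D/G/F/A; E] holding=H
         pickup(C) → towers=[B/H; D/G/F/A; E] holding=C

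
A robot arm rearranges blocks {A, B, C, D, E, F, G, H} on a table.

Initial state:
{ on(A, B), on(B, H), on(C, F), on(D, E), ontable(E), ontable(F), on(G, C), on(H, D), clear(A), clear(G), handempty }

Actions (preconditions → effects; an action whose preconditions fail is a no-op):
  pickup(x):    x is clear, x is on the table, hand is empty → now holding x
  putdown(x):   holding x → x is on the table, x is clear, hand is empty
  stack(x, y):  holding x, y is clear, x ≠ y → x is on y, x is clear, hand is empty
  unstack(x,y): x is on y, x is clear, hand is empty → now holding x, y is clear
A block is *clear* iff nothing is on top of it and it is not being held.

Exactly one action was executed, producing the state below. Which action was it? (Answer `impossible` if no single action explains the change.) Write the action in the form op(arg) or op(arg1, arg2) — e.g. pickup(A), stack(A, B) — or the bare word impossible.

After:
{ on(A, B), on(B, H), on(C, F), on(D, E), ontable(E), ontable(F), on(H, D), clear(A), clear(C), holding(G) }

target: towers=[E/D/H/B/A; F/C] holding=G
     unstack(G, C) → towers=[E/D/H/B/A; F/C] holding=G  ← match
     unstack(A, B) → towers=[E/D/H/B; F/C/G] holding=A

unstack(G, C)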